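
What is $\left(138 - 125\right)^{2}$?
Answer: $169$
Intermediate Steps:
$\left(138 - 125\right)^{2} = 13^{2} = 169$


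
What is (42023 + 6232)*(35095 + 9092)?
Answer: 2132243685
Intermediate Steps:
(42023 + 6232)*(35095 + 9092) = 48255*44187 = 2132243685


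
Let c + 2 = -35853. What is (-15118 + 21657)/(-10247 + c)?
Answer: -6539/46102 ≈ -0.14184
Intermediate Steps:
c = -35855 (c = -2 - 35853 = -35855)
(-15118 + 21657)/(-10247 + c) = (-15118 + 21657)/(-10247 - 35855) = 6539/(-46102) = 6539*(-1/46102) = -6539/46102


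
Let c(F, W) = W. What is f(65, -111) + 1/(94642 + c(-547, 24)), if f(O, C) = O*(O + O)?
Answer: 799927701/94666 ≈ 8450.0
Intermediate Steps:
f(O, C) = 2*O² (f(O, C) = O*(2*O) = 2*O²)
f(65, -111) + 1/(94642 + c(-547, 24)) = 2*65² + 1/(94642 + 24) = 2*4225 + 1/94666 = 8450 + 1/94666 = 799927701/94666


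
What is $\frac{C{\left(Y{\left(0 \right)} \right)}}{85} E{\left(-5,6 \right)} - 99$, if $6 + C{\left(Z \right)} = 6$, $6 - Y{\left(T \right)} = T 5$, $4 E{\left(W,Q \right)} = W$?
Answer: $-99$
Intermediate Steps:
$E{\left(W,Q \right)} = \frac{W}{4}$
$Y{\left(T \right)} = 6 - 5 T$ ($Y{\left(T \right)} = 6 - T 5 = 6 - 5 T$)
$C{\left(Z \right)} = 0$ ($C{\left(Z \right)} = -6 + 6 = 0$)
$\frac{C{\left(Y{\left(0 \right)} \right)}}{85} E{\left(-5,6 \right)} - 99 = \frac{0}{85} \cdot \frac{1}{4} \left(-5\right) - 99 = 0 \cdot \frac{1}{85} \left(- \frac{5}{4}\right) - 99 = 0 \left(- \frac{5}{4}\right) - 99 = 0 - 99 = -99$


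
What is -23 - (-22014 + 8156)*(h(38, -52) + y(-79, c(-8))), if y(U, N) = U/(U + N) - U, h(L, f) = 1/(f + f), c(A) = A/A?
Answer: 13303937/12 ≈ 1.1087e+6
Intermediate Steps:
c(A) = 1
h(L, f) = 1/(2*f)
y(U, N) = -U + U/(N + U) (y(U, N) = U/(N + U) - U = -U + U/(N + U))
-23 - (-22014 + 8156)*(h(38, -52) + y(-79, c(-8))) = -23 - (-22014 + 8156)*((½)/(-52) - 79*(1 - 1*1 - 1*(-79))/(1 - 79)) = -23 - (-13858)*((½)*(-1/52) - 79*(1 - 1 + 79)/(-78)) = -23 - (-13858)*(-1/104 - 79*(-1/78)*79) = -23 - (-13858)*(-1/104 + 6241/78) = -23 - (-13858)*24961/312 = -23 - 1*(-13304213/12) = -23 + 13304213/12 = 13303937/12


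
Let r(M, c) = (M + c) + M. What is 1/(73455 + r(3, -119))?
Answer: 1/73342 ≈ 1.3635e-5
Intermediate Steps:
r(M, c) = c + 2*M
1/(73455 + r(3, -119)) = 1/(73455 + (-119 + 2*3)) = 1/(73455 + (-119 + 6)) = 1/(73455 - 113) = 1/73342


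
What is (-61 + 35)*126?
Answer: -3276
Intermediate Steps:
(-61 + 35)*126 = -26*126 = -3276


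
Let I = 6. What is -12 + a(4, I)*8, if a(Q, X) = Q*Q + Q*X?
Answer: 308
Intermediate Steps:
a(Q, X) = Q**2 + Q*X
-12 + a(4, I)*8 = -12 + (4*(4 + 6))*8 = -12 + (4*10)*8 = -12 + 40*8 = -12 + 320 = 308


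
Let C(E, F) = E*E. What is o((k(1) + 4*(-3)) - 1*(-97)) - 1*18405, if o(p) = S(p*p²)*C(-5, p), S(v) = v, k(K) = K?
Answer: 15882995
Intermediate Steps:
C(E, F) = E²
o(p) = 25*p³ (o(p) = (p*p²)*(-5)² = p³*25 = 25*p³)
o((k(1) + 4*(-3)) - 1*(-97)) - 1*18405 = 25*((1 + 4*(-3)) - 1*(-97))³ - 1*18405 = 25*((1 - 12) + 97)³ - 18405 = 25*(-11 + 97)³ - 18405 = 25*86³ - 18405 = 25*636056 - 18405 = 15901400 - 18405 = 15882995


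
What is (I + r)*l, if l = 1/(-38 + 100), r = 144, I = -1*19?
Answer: 125/62 ≈ 2.0161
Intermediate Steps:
I = -19
l = 1/62 ≈ 0.016129
(I + r)*l = (-19 + 144)*(1/62) = 125*(1/62) = 125/62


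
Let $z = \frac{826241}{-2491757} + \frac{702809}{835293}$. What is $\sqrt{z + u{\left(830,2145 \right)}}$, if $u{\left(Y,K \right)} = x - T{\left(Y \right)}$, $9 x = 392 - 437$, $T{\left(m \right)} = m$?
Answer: $\frac{i \sqrt{3615016611815362969288105035}}{2081347179801} \approx 28.888 i$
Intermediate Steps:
$x = -5$ ($x = \frac{392 - 437}{9} = \frac{1}{9} \left(-45\right) = -5$)
$z = \frac{1061075921800}{2081347179801}$ ($z = 826241 \left(- \frac{1}{2491757}\right) + 702809 \cdot \frac{1}{835293} = - \frac{826241}{2491757} + \frac{702809}{835293} = \frac{1061075921800}{2081347179801} \approx 0.5098$)
$u{\left(Y,K \right)} = -5 - Y$
$\sqrt{z + u{\left(830,2145 \right)}} = \sqrt{\frac{1061075921800}{2081347179801} - 835} = \sqrt{- \frac{1736863819212035}{2081347179801}} = \frac{i \sqrt{3615016611815362969288105035}}{2081347179801}$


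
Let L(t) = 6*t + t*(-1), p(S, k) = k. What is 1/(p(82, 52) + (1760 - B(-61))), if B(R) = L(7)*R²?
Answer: -1/128423 ≈ -7.7868e-6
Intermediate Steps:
L(t) = 5*t (L(t) = 6*t - t = 5*t)
B(R) = 35*R² (B(R) = (5*7)*R² = 35*R²)
1/(p(82, 52) + (1760 - B(-61))) = 1/(52 + (1760 - 35*(-61)²)) = 1/(52 + (1760 - 35*3721)) = 1/(52 + (1760 - 1*130235)) = 1/(52 + (1760 - 130235)) = 1/(52 - 128475) = 1/(-128423) = -1/128423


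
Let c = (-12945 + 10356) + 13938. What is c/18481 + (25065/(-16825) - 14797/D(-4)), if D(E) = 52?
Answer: -923035901441/3233805380 ≈ -285.43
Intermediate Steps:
c = 11349 (c = -2589 + 13938 = 11349)
c/18481 + (25065/(-16825) - 14797/D(-4)) = 11349/18481 + (25065/(-16825) - 14797/52) = 11349*(1/18481) + (25065*(-1/16825) - 14797*1/52) = 11349/18481 + (-5013/3365 - 14797/52) = 11349/18481 - 50052581/174980 = -923035901441/3233805380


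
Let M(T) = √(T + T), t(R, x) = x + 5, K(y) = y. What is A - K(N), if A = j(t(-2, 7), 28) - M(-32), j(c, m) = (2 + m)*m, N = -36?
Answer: 876 - 8*I ≈ 876.0 - 8.0*I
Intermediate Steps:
t(R, x) = 5 + x
j(c, m) = m*(2 + m)
M(T) = √2*√T (M(T) = √(2*T) = √2*√T)
A = 840 - 8*I (A = 28*(2 + 28) - √2*√(-32) = 28*30 - √2*4*I*√2 = 840 - 8*I ≈ 840.0 - 8.0*I)
A - K(N) = (840 - 8*I) - 1*(-36) = (840 - 8*I) + 36 = 876 - 8*I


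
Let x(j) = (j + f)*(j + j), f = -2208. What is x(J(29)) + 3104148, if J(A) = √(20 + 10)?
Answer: 3104208 - 4416*√30 ≈ 3.0800e+6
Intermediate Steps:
J(A) = √30
x(j) = 2*j*(-2208 + j) (x(j) = (j - 2208)*(j + j) = (-2208 + j)*(2*j) = 2*j*(-2208 + j))
x(J(29)) + 3104148 = 2*√30*(-2208 + √30) + 3104148 = 3104148 + 2*√30*(-2208 + √30)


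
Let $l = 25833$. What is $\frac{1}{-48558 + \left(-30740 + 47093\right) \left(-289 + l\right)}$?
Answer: $\frac{1}{417672474} \approx 2.3942 \cdot 10^{-9}$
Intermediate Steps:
$\frac{1}{-48558 + \left(-30740 + 47093\right) \left(-289 + l\right)} = \frac{1}{-48558 + \left(-30740 + 47093\right) \left(-289 + 25833\right)} = \frac{1}{-48558 + 16353 \cdot 25544} = \frac{1}{-48558 + 417721032} = \frac{1}{417672474}$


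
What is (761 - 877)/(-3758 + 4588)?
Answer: -58/415 ≈ -0.13976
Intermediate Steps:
(761 - 877)/(-3758 + 4588) = -116/830 = -116*1/830 = -58/415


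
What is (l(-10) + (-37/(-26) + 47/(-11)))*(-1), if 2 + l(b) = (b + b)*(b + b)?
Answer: -113013/286 ≈ -395.15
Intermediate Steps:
l(b) = -2 + 4*b² (l(b) = -2 + (b + b)*(b + b) = -2 + (2*b)*(2*b) = -2 + 4*b²)
(l(-10) + (-37/(-26) + 47/(-11)))*(-1) = ((-2 + 4*(-10)²) + (-37/(-26) + 47/(-11)))*(-1) = ((-2 + 4*100) + (-37*(-1/26) + 47*(-1/11)))*(-1) = ((-2 + 400) + (37/26 - 47/11))*(-1) = (398 - 815/286)*(-1) = (113013/286)*(-1) = -113013/286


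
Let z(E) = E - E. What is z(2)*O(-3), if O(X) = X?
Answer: 0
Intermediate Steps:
z(E) = 0
z(2)*O(-3) = 0*(-3) = 0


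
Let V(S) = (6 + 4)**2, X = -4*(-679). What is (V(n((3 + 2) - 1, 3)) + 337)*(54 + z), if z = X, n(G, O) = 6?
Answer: 1210490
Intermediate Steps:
X = 2716
z = 2716
V(S) = 100 (V(S) = 10**2 = 100)
(V(n((3 + 2) - 1, 3)) + 337)*(54 + z) = (100 + 337)*(54 + 2716) = 437*2770 = 1210490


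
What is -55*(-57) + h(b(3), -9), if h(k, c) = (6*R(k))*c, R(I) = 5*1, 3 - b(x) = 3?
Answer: 2865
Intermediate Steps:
b(x) = 0 (b(x) = 3 - 1*3 = 3 - 3 = 0)
R(I) = 5
h(k, c) = 30*c (h(k, c) = (6*5)*c = 30*c)
-55*(-57) + h(b(3), -9) = -55*(-57) + 30*(-9) = 3135 - 270 = 2865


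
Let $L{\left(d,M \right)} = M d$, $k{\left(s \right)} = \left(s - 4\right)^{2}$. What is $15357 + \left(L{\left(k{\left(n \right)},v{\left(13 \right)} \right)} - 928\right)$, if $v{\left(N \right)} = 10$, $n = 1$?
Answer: $14519$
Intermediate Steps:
$k{\left(s \right)} = \left(-4 + s\right)^{2}$
$15357 + \left(L{\left(k{\left(n \right)},v{\left(13 \right)} \right)} - 928\right) = 15357 + \left(10 \left(-4 + 1\right)^{2} - 928\right) = 15357 - \left(928 - 10 \left(-3\right)^{2}\right) = 15357 + \left(10 \cdot 9 - 928\right) = 15357 + \left(90 - 928\right) = 15357 - 838 = 14519$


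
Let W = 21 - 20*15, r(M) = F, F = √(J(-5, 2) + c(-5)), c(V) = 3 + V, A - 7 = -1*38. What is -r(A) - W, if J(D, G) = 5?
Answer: 279 - √3 ≈ 277.27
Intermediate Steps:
A = -31 (A = 7 - 1*38 = 7 - 38 = -31)
F = √3 (F = √(5 + (3 - 5)) = √(5 - 2) = √3 ≈ 1.7320)
r(M) = √3
W = -279 (W = 21 - 300 = -279)
-r(A) - W = -√3 - 1*(-279) = -√3 + 279 = 279 - √3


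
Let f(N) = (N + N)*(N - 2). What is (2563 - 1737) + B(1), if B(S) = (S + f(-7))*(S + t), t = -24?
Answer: -2095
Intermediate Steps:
f(N) = 2*N*(-2 + N) (f(N) = (2*N)*(-2 + N) = 2*N*(-2 + N))
B(S) = (-24 + S)*(126 + S) (B(S) = (S + 2*(-7)*(-2 - 7))*(S - 24) = (S + 2*(-7)*(-9))*(-24 + S) = (S + 126)*(-24 + S) = (126 + S)*(-24 + S) = (-24 + S)*(126 + S))
(2563 - 1737) + B(1) = (2563 - 1737) + (-3024 + 1² + 102*1) = 826 + (-3024 + 1 + 102) = 826 - 2921 = -2095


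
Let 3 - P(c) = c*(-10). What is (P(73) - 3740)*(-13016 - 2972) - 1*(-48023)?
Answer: 48123939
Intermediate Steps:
P(c) = 3 + 10*c (P(c) = 3 - c*(-10) = 3 - (-10)*c = 3 + 10*c)
(P(73) - 3740)*(-13016 - 2972) - 1*(-48023) = ((3 + 10*73) - 3740)*(-13016 - 2972) - 1*(-48023) = ((3 + 730) - 3740)*(-15988) + 48023 = (733 - 3740)*(-15988) + 48023 = -3007*(-15988) + 48023 = 48075916 + 48023 = 48123939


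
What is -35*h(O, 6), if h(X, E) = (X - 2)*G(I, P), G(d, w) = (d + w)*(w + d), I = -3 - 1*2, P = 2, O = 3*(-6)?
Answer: 6300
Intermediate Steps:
O = -18
I = -5 (I = -3 - 2 = -5)
G(d, w) = (d + w)² (G(d, w) = (d + w)*(d + w) = (d + w)²)
h(X, E) = -18 + 9*X (h(X, E) = (X - 2)*(-5 + 2)² = (-2 + X)*(-3)² = (-2 + X)*9 = -18 + 9*X)
-35*h(O, 6) = -35*(-18 + 9*(-18)) = -35*(-18 - 162) = -35*(-180) = 6300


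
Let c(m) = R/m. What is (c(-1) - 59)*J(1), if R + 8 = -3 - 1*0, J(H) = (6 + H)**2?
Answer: -2352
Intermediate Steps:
R = -11 (R = -8 + (-3 - 1*0) = -8 + (-3 + 0) = -8 - 3 = -11)
c(m) = -11/m
(c(-1) - 59)*J(1) = (-11/(-1) - 59)*(6 + 1)**2 = (-11*(-1) - 59)*7**2 = (11 - 59)*49 = -48*49 = -2352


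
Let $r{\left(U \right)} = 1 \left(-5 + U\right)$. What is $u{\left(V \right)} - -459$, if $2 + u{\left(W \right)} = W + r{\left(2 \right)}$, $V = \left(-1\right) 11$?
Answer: $443$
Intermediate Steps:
$V = -11$
$r{\left(U \right)} = -5 + U$
$u{\left(W \right)} = -5 + W$ ($u{\left(W \right)} = -2 + \left(W + \left(-5 + 2\right)\right) = -2 + \left(W - 3\right) = -2 + \left(-3 + W\right) = -5 + W$)
$u{\left(V \right)} - -459 = \left(-5 - 11\right) - -459 = -16 + 459 = 443$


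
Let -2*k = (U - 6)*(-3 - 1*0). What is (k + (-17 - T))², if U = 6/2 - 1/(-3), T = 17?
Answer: 1444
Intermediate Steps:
U = 10/3 (U = 6*(½) - 1*(-⅓) = 3 + ⅓ = 10/3 ≈ 3.3333)
k = -4 (k = -(10/3 - 6)*(-3 - 1*0)/2 = -(-4)*(-3 + 0)/3 = -(-4)*(-3)/3 = -½*8 = -4)
(k + (-17 - T))² = (-4 + (-17 - 1*17))² = (-4 + (-17 - 17))² = (-4 - 34)² = (-38)² = 1444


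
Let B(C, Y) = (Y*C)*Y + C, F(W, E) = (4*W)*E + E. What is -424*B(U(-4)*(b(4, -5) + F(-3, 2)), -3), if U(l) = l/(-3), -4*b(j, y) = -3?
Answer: 360400/3 ≈ 1.2013e+5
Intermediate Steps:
b(j, y) = ¾ (b(j, y) = -¼*(-3) = ¾)
F(W, E) = E + 4*E*W (F(W, E) = 4*E*W + E = E + 4*E*W)
U(l) = -l/3 (U(l) = l*(-⅓) = -l/3)
B(C, Y) = C + C*Y² (B(C, Y) = (C*Y)*Y + C = C*Y² + C = C + C*Y²)
-424*B(U(-4)*(b(4, -5) + F(-3, 2)), -3) = -424*(-⅓*(-4))*(¾ + 2*(1 + 4*(-3)))*(1 + (-3)²) = -424*4*(¾ + 2*(1 - 12))/3*(1 + 9) = -424*4*(¾ + 2*(-11))/3*10 = -424*4*(¾ - 22)/3*10 = -424*(4/3)*(-85/4)*10 = -(-36040)*10/3 = -424*(-850/3) = 360400/3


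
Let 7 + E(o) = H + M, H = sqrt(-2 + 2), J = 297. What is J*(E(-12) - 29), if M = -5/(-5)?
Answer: -10395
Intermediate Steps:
M = 1 (M = -5*(-1/5) = 1)
H = 0 (H = sqrt(0) = 0)
E(o) = -6 (E(o) = -7 + (0 + 1) = -7 + 1 = -6)
J*(E(-12) - 29) = 297*(-6 - 29) = 297*(-35) = -10395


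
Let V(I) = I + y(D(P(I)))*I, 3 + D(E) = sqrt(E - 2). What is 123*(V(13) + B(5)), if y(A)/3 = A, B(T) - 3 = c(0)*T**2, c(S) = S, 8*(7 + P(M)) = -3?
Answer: -12423 + 23985*I*sqrt(6)/4 ≈ -12423.0 + 14688.0*I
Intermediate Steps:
P(M) = -59/8 (P(M) = -7 + (1/8)*(-3) = -7 - 3/8 = -59/8)
D(E) = -3 + sqrt(-2 + E) (D(E) = -3 + sqrt(E - 2) = -3 + sqrt(-2 + E))
B(T) = 3 (B(T) = 3 + 0*T**2 = 3 + 0 = 3)
y(A) = 3*A
V(I) = I + I*(-9 + 15*I*sqrt(6)/4) (V(I) = I + (3*(-3 + sqrt(-2 - 59/8)))*I = I + (3*(-3 + sqrt(-75/8)))*I = I + (3*(-3 + 5*I*sqrt(6)/4))*I = I + (-9 + 15*I*sqrt(6)/4)*I = I + I*(-9 + 15*I*sqrt(6)/4))
123*(V(13) + B(5)) = 123*((1/4)*13*(-32 + 15*I*sqrt(6)) + 3) = 123*((-104 + 195*I*sqrt(6)/4) + 3) = 123*(-101 + 195*I*sqrt(6)/4) = -12423 + 23985*I*sqrt(6)/4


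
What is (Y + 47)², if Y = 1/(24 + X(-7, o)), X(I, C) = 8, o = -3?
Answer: 2265025/1024 ≈ 2211.9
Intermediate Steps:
Y = 1/32 (Y = 1/(24 + 8) = 1/32 ≈ 0.031250)
(Y + 47)² = (1/32 + 47)² = (1505/32)² = 2265025/1024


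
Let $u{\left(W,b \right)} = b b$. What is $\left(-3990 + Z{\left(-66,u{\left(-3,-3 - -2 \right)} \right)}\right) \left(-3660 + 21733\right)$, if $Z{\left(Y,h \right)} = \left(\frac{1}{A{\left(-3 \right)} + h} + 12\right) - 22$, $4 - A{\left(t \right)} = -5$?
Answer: $- \frac{722901927}{10} \approx -7.229 \cdot 10^{7}$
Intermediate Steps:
$A{\left(t \right)} = 9$ ($A{\left(t \right)} = 4 - -5 = 4 + 5 = 9$)
$u{\left(W,b \right)} = b^{2}$
$Z{\left(Y,h \right)} = -10 + \frac{1}{9 + h}$ ($Z{\left(Y,h \right)} = \left(\frac{1}{9 + h} + 12\right) - 22 = \left(12 + \frac{1}{9 + h}\right) - 22 = -10 + \frac{1}{9 + h}$)
$\left(-3990 + Z{\left(-66,u{\left(-3,-3 - -2 \right)} \right)}\right) \left(-3660 + 21733\right) = \left(-3990 + \frac{-89 - 10 \left(-3 - -2\right)^{2}}{9 + \left(-3 - -2\right)^{2}}\right) \left(-3660 + 21733\right) = \left(-3990 + \frac{-89 - 10 \left(-3 + 2\right)^{2}}{9 + \left(-3 + 2\right)^{2}}\right) 18073 = \left(-3990 + \frac{-89 - 10 \left(-1\right)^{2}}{9 + \left(-1\right)^{2}}\right) 18073 = \left(-3990 + \frac{-89 - 10}{9 + 1}\right) 18073 = \left(-3990 + \frac{-89 - 10}{10}\right) 18073 = \left(-3990 + \frac{1}{10} \left(-99\right)\right) 18073 = \left(-3990 - \frac{99}{10}\right) 18073 = \left(- \frac{39999}{10}\right) 18073 = - \frac{722901927}{10}$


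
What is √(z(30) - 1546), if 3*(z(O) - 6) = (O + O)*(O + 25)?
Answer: 2*I*√110 ≈ 20.976*I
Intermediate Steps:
z(O) = 6 + 2*O*(25 + O)/3 (z(O) = 6 + ((O + O)*(O + 25))/3 = 6 + ((2*O)*(25 + O))/3 = 6 + (2*O*(25 + O))/3 = 6 + 2*O*(25 + O)/3)
√(z(30) - 1546) = √((6 + (⅔)*30² + (50/3)*30) - 1546) = √((6 + (⅔)*900 + 500) - 1546) = √((6 + 600 + 500) - 1546) = √(1106 - 1546) = √(-440) = 2*I*√110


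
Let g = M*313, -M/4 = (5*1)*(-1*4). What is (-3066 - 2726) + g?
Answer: 19248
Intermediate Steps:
M = 80 (M = -4*5*1*(-1*4) = -20*(-4) = -4*(-20) = 80)
g = 25040 (g = 80*313 = 25040)
(-3066 - 2726) + g = (-3066 - 2726) + 25040 = -5792 + 25040 = 19248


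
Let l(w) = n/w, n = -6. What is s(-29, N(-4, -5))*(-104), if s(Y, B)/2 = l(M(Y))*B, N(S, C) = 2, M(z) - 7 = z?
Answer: -1248/11 ≈ -113.45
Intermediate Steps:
M(z) = 7 + z
l(w) = -6/w
s(Y, B) = -12*B/(7 + Y) (s(Y, B) = 2*((-6/(7 + Y))*B) = 2*(-6*B/(7 + Y)) = -12*B/(7 + Y))
s(-29, N(-4, -5))*(-104) = -12*2/(7 - 29)*(-104) = -12*2/(-22)*(-104) = -12*2*(-1/22)*(-104) = (12/11)*(-104) = -1248/11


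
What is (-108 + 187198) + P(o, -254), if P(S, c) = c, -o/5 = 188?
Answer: 186836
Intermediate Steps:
o = -940 (o = -5*188 = -940)
(-108 + 187198) + P(o, -254) = (-108 + 187198) - 254 = 187090 - 254 = 186836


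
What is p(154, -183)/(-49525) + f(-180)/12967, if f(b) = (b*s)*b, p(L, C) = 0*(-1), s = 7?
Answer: 226800/12967 ≈ 17.491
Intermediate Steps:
p(L, C) = 0
f(b) = 7*b² (f(b) = (b*7)*b = (7*b)*b = 7*b²)
p(154, -183)/(-49525) + f(-180)/12967 = 0/(-49525) + (7*(-180)²)/12967 = 0*(-1/49525) + (7*32400)*(1/12967) = 0 + 226800*(1/12967) = 0 + 226800/12967 = 226800/12967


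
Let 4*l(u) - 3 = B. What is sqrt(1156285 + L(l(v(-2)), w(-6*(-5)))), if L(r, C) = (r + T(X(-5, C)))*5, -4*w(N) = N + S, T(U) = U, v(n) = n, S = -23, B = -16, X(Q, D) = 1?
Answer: sqrt(4625095)/2 ≈ 1075.3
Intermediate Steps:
l(u) = -13/4 (l(u) = 3/4 + (1/4)*(-16) = 3/4 - 4 = -13/4)
w(N) = 23/4 - N/4 (w(N) = -(N - 23)/4 = -(-23 + N)/4 = 23/4 - N/4)
L(r, C) = 5 + 5*r (L(r, C) = (r + 1)*5 = (1 + r)*5 = 5 + 5*r)
sqrt(1156285 + L(l(v(-2)), w(-6*(-5)))) = sqrt(1156285 + (5 + 5*(-13/4))) = sqrt(1156285 + (5 - 65/4)) = sqrt(1156285 - 45/4) = sqrt(4625095/4) = sqrt(4625095)/2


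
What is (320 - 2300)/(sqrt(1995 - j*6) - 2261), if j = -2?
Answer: 2238390/2555057 + 2970*sqrt(223)/2555057 ≈ 0.89342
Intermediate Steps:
(320 - 2300)/(sqrt(1995 - j*6) - 2261) = (320 - 2300)/(sqrt(1995 - 1*(-2)*6) - 2261) = -1980/(sqrt(1995 + 2*6) - 2261) = -1980/(sqrt(1995 + 12) - 2261) = -1980/(sqrt(2007) - 2261) = -1980/(3*sqrt(223) - 2261) = -1980/(-2261 + 3*sqrt(223))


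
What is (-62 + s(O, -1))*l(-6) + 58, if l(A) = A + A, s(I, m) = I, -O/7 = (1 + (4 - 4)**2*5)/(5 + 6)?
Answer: 8906/11 ≈ 809.64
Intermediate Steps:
O = -7/11 (O = -7*(1 + (4 - 4)**2*5)/(5 + 6) = -7*(1 + 0**2*5)/11 = -7*(1 + 0*5)/11 = -7*(1 + 0)/11 = -7/11 ≈ -0.63636)
l(A) = 2*A
(-62 + s(O, -1))*l(-6) + 58 = (-62 - 7/11)*(2*(-6)) + 58 = -689/11*(-12) + 58 = 8268/11 + 58 = 8906/11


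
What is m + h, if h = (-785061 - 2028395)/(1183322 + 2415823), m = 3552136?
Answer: 12784649710264/3599145 ≈ 3.5521e+6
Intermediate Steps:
h = -2813456/3599145 ≈ -0.78170
m + h = 3552136 - 2813456/3599145 = 12784649710264/3599145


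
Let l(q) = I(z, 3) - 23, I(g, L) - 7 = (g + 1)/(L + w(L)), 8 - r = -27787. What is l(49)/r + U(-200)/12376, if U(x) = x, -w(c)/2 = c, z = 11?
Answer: -8539/505869 ≈ -0.016880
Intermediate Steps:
w(c) = -2*c
r = 27795 (r = 8 - 1*(-27787) = 8 + 27787 = 27795)
I(g, L) = 7 - (1 + g)/L (I(g, L) = 7 + (g + 1)/(L - 2*L) = 7 + (1 + g)/((-L)) = 7 + (1 + g)*(-1/L) = 7 - (1 + g)/L)
l(q) = -20 (l(q) = (-1 - 1*11 + 7*3)/3 - 23 = (-1 - 11 + 21)/3 - 23 = (⅓)*9 - 23 = 3 - 23 = -20)
l(49)/r + U(-200)/12376 = -20/27795 - 200/12376 = -20*1/27795 - 200*1/12376 = -4/5559 - 25/1547 = -8539/505869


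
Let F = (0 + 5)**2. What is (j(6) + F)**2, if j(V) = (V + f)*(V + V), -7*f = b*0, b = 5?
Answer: 9409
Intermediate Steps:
F = 25 (F = 5**2 = 25)
f = 0 (f = -5*0/7 = -1/7*0 = 0)
j(V) = 2*V**2 (j(V) = (V + 0)*(V + V) = V*(2*V) = 2*V**2)
(j(6) + F)**2 = (2*6**2 + 25)**2 = (2*36 + 25)**2 = (72 + 25)**2 = 97**2 = 9409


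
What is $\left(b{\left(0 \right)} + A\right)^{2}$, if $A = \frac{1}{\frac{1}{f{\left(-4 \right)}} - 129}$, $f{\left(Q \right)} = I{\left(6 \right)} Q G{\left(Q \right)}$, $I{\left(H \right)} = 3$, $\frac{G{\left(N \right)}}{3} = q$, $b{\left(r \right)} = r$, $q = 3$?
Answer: $\frac{11664}{194128489} \approx 6.0084 \cdot 10^{-5}$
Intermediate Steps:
$G{\left(N \right)} = 9$ ($G{\left(N \right)} = 3 \cdot 3 = 9$)
$f{\left(Q \right)} = 27 Q$ ($f{\left(Q \right)} = 3 Q 9 = 27 Q$)
$A = - \frac{108}{13933}$ ($A = \frac{1}{\frac{1}{27 \left(-4\right)} - 129} = \frac{1}{\frac{1}{-108} - 129} = \frac{1}{- \frac{1}{108} - 129} = \frac{1}{- \frac{13933}{108}} = - \frac{108}{13933} \approx -0.0077514$)
$\left(b{\left(0 \right)} + A\right)^{2} = \left(0 - \frac{108}{13933}\right)^{2} = \left(- \frac{108}{13933}\right)^{2} = \frac{11664}{194128489}$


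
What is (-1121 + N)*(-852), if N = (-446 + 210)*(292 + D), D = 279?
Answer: 115767204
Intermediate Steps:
N = -134756 (N = (-446 + 210)*(292 + 279) = -236*571 = -134756)
(-1121 + N)*(-852) = (-1121 - 134756)*(-852) = -135877*(-852) = 115767204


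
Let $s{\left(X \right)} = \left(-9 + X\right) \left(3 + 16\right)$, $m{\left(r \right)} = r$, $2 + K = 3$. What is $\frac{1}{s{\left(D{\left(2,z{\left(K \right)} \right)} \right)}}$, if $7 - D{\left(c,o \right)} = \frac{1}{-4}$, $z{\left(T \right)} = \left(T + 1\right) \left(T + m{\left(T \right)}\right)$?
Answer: $- \frac{4}{133} \approx -0.030075$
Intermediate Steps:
$K = 1$ ($K = -2 + 3 = 1$)
$z{\left(T \right)} = 2 T \left(1 + T\right)$ ($z{\left(T \right)} = \left(T + 1\right) \left(T + T\right) = \left(1 + T\right) 2 T = 2 T \left(1 + T\right)$)
$D{\left(c,o \right)} = \frac{29}{4}$ ($D{\left(c,o \right)} = 7 - \frac{1}{-4} = 7 - - \frac{1}{4} = 7 + \frac{1}{4} = \frac{29}{4}$)
$s{\left(X \right)} = -171 + 19 X$ ($s{\left(X \right)} = \left(-9 + X\right) 19 = -171 + 19 X$)
$\frac{1}{s{\left(D{\left(2,z{\left(K \right)} \right)} \right)}} = \frac{1}{-171 + 19 \cdot \frac{29}{4}} = \frac{1}{-171 + \frac{551}{4}} = \frac{1}{- \frac{133}{4}} = - \frac{4}{133}$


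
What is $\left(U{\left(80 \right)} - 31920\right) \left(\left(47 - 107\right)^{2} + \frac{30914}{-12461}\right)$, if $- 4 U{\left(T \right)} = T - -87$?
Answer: $- \frac{2865606509521}{24922} \approx -1.1498 \cdot 10^{8}$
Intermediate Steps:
$U{\left(T \right)} = - \frac{87}{4} - \frac{T}{4}$ ($U{\left(T \right)} = - \frac{T - -87}{4} = - \frac{T + 87}{4} = - \frac{87 + T}{4} = - \frac{87}{4} - \frac{T}{4}$)
$\left(U{\left(80 \right)} - 31920\right) \left(\left(47 - 107\right)^{2} + \frac{30914}{-12461}\right) = \left(\left(- \frac{87}{4} - 20\right) - 31920\right) \left(\left(47 - 107\right)^{2} + \frac{30914}{-12461}\right) = \left(\left(- \frac{87}{4} - 20\right) - 31920\right) \left(\left(-60\right)^{2} + 30914 \left(- \frac{1}{12461}\right)\right) = \left(- \frac{167}{4} - 31920\right) \left(3600 - \frac{30914}{12461}\right) = \left(- \frac{127847}{4}\right) \frac{44828686}{12461} = - \frac{2865606509521}{24922}$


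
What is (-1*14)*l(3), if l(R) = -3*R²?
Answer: 378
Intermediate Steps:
(-1*14)*l(3) = (-1*14)*(-3*3²) = -(-42)*9 = -14*(-27) = 378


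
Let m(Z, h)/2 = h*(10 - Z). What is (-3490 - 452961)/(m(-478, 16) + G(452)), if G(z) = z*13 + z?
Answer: -456451/21944 ≈ -20.801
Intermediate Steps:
m(Z, h) = 2*h*(10 - Z) (m(Z, h) = 2*(h*(10 - Z)) = 2*h*(10 - Z))
G(z) = 14*z (G(z) = 13*z + z = 14*z)
(-3490 - 452961)/(m(-478, 16) + G(452)) = (-3490 - 452961)/(2*16*(10 - 1*(-478)) + 14*452) = -456451/(2*16*(10 + 478) + 6328) = -456451/(2*16*488 + 6328) = -456451/(15616 + 6328) = -456451/21944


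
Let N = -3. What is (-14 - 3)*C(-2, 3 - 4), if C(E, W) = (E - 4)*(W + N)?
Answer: -408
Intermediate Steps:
C(E, W) = (-4 + E)*(-3 + W) (C(E, W) = (E - 4)*(W - 3) = (-4 + E)*(-3 + W))
(-14 - 3)*C(-2, 3 - 4) = (-14 - 3)*(12 - 4*(3 - 4) - 3*(-2) - 2*(3 - 4)) = -17*(12 - 4*(-1) + 6 - 2*(-1)) = -17*(12 + 4 + 6 + 2) = -17*24 = -408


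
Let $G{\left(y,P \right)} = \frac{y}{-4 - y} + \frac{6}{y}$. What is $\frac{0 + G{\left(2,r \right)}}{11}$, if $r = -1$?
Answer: $\frac{8}{33} \approx 0.24242$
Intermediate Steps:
$G{\left(y,P \right)} = \frac{6}{y} + \frac{y}{-4 - y}$
$\frac{0 + G{\left(2,r \right)}}{11} = \frac{0 + \frac{24 - 2^{2} + 6 \cdot 2}{2 \left(4 + 2\right)}}{11} = \left(0 + \frac{24 - 4 + 12}{2 \cdot 6}\right) \frac{1}{11} = \left(0 + \frac{1}{2} \cdot \frac{1}{6} \left(24 - 4 + 12\right)\right) \frac{1}{11} = \left(0 + \frac{1}{2} \cdot \frac{1}{6} \cdot 32\right) \frac{1}{11} = \left(0 + \frac{8}{3}\right) \frac{1}{11} = \frac{8}{3} \cdot \frac{1}{11} = \frac{8}{33}$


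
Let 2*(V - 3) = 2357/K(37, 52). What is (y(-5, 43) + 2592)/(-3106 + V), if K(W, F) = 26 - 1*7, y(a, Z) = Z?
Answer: -100130/115557 ≈ -0.86650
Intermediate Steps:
K(W, F) = 19 (K(W, F) = 26 - 7 = 19)
V = 2471/38 (V = 3 + (2357/19)/2 = 3 + (2357*(1/19))/2 = 3 + (½)*(2357/19) = 3 + 2357/38 = 2471/38 ≈ 65.026)
(y(-5, 43) + 2592)/(-3106 + V) = (43 + 2592)/(-3106 + 2471/38) = 2635/(-115557/38) = 2635*(-38/115557) = -100130/115557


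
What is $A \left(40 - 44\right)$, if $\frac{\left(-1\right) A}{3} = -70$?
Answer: $-840$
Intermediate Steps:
$A = 210$ ($A = \left(-3\right) \left(-70\right) = 210$)
$A \left(40 - 44\right) = 210 \left(40 - 44\right) = 210 \left(-4\right) = -840$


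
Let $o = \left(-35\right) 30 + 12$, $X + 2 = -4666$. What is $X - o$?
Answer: $-3630$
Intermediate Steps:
$X = -4668$ ($X = -2 - 4666 = -4668$)
$o = -1038$ ($o = -1050 + 12 = -1038$)
$X - o = -4668 - -1038 = -4668 + 1038 = -3630$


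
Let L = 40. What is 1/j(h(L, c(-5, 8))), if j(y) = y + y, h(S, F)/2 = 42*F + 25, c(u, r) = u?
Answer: -1/740 ≈ -0.0013514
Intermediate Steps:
h(S, F) = 50 + 84*F (h(S, F) = 2*(42*F + 25) = 2*(25 + 42*F) = 50 + 84*F)
j(y) = 2*y
1/j(h(L, c(-5, 8))) = 1/(2*(50 + 84*(-5))) = 1/(2*(50 - 420)) = 1/(2*(-370)) = 1/(-740) = -1/740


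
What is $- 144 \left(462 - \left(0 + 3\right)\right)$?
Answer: $-66096$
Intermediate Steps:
$- 144 \left(462 - \left(0 + 3\right)\right) = - 144 \left(462 - 3\right) = \left(-144\right) 459 = -66096$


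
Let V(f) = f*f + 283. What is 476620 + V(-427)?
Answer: 659232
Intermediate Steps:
V(f) = 283 + f**2 (V(f) = f**2 + 283 = 283 + f**2)
476620 + V(-427) = 476620 + (283 + (-427)**2) = 476620 + (283 + 182329) = 476620 + 182612 = 659232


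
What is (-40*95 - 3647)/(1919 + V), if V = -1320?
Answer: -7447/599 ≈ -12.432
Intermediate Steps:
(-40*95 - 3647)/(1919 + V) = (-40*95 - 3647)/(1919 - 1320) = (-3800 - 3647)/599 = -7447*1/599 = -7447/599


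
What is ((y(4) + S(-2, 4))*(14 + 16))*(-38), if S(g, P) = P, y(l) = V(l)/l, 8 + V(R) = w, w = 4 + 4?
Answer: -4560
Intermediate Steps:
w = 8
V(R) = 0 (V(R) = -8 + 8 = 0)
y(l) = 0 (y(l) = 0/l = 0)
((y(4) + S(-2, 4))*(14 + 16))*(-38) = ((0 + 4)*(14 + 16))*(-38) = (4*30)*(-38) = 120*(-38) = -4560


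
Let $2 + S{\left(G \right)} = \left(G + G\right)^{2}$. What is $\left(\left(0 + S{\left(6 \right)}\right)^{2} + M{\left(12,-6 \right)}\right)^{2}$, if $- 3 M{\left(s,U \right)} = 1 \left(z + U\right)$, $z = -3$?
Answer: $406707889$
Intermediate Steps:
$M{\left(s,U \right)} = 1 - \frac{U}{3}$ ($M{\left(s,U \right)} = - \frac{1 \left(-3 + U\right)}{3} = - \frac{-3 + U}{3} = 1 - \frac{U}{3}$)
$S{\left(G \right)} = -2 + 4 G^{2}$ ($S{\left(G \right)} = -2 + \left(G + G\right)^{2} = -2 + \left(2 G\right)^{2} = -2 + 4 G^{2}$)
$\left(\left(0 + S{\left(6 \right)}\right)^{2} + M{\left(12,-6 \right)}\right)^{2} = \left(\left(0 - \left(2 - 4 \cdot 6^{2}\right)\right)^{2} + \left(1 - -2\right)\right)^{2} = \left(\left(0 + \left(-2 + 4 \cdot 36\right)\right)^{2} + \left(1 + 2\right)\right)^{2} = \left(\left(0 + \left(-2 + 144\right)\right)^{2} + 3\right)^{2} = \left(\left(0 + 142\right)^{2} + 3\right)^{2} = \left(142^{2} + 3\right)^{2} = \left(20164 + 3\right)^{2} = 20167^{2} = 406707889$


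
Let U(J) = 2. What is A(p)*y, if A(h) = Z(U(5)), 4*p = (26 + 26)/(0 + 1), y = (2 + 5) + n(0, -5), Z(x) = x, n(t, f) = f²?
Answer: 64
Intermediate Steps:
y = 32 (y = (2 + 5) + (-5)² = 7 + 25 = 32)
p = 13 (p = ((26 + 26)/(0 + 1))/4 = (52/1)/4 = (52*1)/4 = (¼)*52 = 13)
A(h) = 2
A(p)*y = 2*32 = 64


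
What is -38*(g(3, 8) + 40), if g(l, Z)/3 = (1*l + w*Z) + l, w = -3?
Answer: 532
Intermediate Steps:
g(l, Z) = -9*Z + 6*l (g(l, Z) = 3*((1*l - 3*Z) + l) = 3*((l - 3*Z) + l) = 3*(-3*Z + 2*l) = -9*Z + 6*l)
-38*(g(3, 8) + 40) = -38*((-9*8 + 6*3) + 40) = -38*((-72 + 18) + 40) = -38*(-54 + 40) = -38*(-14) = 532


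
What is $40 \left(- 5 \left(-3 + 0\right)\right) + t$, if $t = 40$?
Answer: $640$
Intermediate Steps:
$40 \left(- 5 \left(-3 + 0\right)\right) + t = 40 \left(- 5 \left(-3 + 0\right)\right) + 40 = 40 \left(\left(-5\right) \left(-3\right)\right) + 40 = 40 \cdot 15 + 40 = 600 + 40 = 640$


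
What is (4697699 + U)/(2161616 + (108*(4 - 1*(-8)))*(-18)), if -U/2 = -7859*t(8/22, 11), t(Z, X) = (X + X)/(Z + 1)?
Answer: 74269241/32074320 ≈ 2.3155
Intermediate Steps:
t(Z, X) = 2*X/(1 + Z) (t(Z, X) = (2*X)/(1 + Z) = 2*X/(1 + Z))
U = 3803756/15 (U = -(-15718)*2*11/(1 + 8/22) = -(-15718)*2*11/(1 + 8*(1/22)) = -(-15718)*2*11/(1 + 4/11) = -(-15718)*2*11/(15/11) = -(-15718)*2*11*(11/15) = -(-15718)*242/15 = -2*(-1901878/15) = 3803756/15 ≈ 2.5358e+5)
(4697699 + U)/(2161616 + (108*(4 - 1*(-8)))*(-18)) = (4697699 + 3803756/15)/(2161616 + (108*(4 - 1*(-8)))*(-18)) = 74269241/(15*(2161616 + (108*(4 + 8))*(-18))) = 74269241/(15*(2161616 + (108*12)*(-18))) = 74269241/(15*(2161616 + 1296*(-18))) = 74269241/(15*(2161616 - 23328)) = (74269241/15)/2138288 = (74269241/15)*(1/2138288) = 74269241/32074320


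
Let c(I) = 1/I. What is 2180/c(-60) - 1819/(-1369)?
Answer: -179063381/1369 ≈ -1.3080e+5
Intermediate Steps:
2180/c(-60) - 1819/(-1369) = 2180/(1/(-60)) - 1819/(-1369) = 2180/(-1/60) - 1819*(-1/1369) = 2180*(-60) + 1819/1369 = -130800 + 1819/1369 = -179063381/1369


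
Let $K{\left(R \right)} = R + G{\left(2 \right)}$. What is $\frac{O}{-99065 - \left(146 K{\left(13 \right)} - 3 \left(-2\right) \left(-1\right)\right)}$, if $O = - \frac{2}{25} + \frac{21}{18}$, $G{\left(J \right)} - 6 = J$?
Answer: $- \frac{163}{15318750} \approx -1.0641 \cdot 10^{-5}$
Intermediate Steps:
$G{\left(J \right)} = 6 + J$
$K{\left(R \right)} = 8 + R$ ($K{\left(R \right)} = R + \left(6 + 2\right) = R + 8 = 8 + R$)
$O = \frac{163}{150}$ ($O = \left(-2\right) \frac{1}{25} + 21 \cdot \frac{1}{18} = - \frac{2}{25} + \frac{7}{6} = \frac{163}{150} \approx 1.0867$)
$\frac{O}{-99065 - \left(146 K{\left(13 \right)} - 3 \left(-2\right) \left(-1\right)\right)} = \frac{163}{150 \left(-99065 + \left(- 146 \left(8 + 13\right) + 3 \left(-2\right) \left(-1\right)\right)\right)} = \frac{163}{150 \left(-99065 - 3060\right)} = \frac{163}{150 \left(-102125\right)} = \frac{163}{150} \left(- \frac{1}{102125}\right) = - \frac{163}{15318750}$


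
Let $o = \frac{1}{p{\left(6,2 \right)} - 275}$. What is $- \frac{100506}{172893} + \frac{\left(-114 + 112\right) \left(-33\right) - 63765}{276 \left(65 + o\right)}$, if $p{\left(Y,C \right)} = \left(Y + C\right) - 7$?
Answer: $- \frac{27869904797}{6744588862} \approx -4.1322$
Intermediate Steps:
$p{\left(Y,C \right)} = -7 + C + Y$ ($p{\left(Y,C \right)} = \left(C + Y\right) - 7 = -7 + C + Y$)
$o = - \frac{1}{274}$ ($o = \frac{1}{\left(-7 + 2 + 6\right) - 275} = \frac{1}{1 - 275} = \frac{1}{-274} = - \frac{1}{274} \approx -0.0036496$)
$- \frac{100506}{172893} + \frac{\left(-114 + 112\right) \left(-33\right) - 63765}{276 \left(65 + o\right)} = - \frac{100506}{172893} + \frac{\left(-114 + 112\right) \left(-33\right) - 63765}{276 \left(65 - \frac{1}{274}\right)} = \left(-100506\right) \frac{1}{172893} + \frac{\left(-2\right) \left(-33\right) - 63765}{276 \cdot \frac{17809}{274}} = - \frac{4786}{8233} + \frac{66 - 63765}{\frac{2457642}{137}} = - \frac{4786}{8233} - \frac{2908921}{819214} = - \frac{27869904797}{6744588862}$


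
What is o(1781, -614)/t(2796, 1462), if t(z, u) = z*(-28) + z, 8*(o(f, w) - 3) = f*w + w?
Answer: 91177/50328 ≈ 1.8117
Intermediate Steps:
o(f, w) = 3 + w/8 + f*w/8 (o(f, w) = 3 + (f*w + w)/8 = 3 + (w + f*w)/8 = 3 + (w/8 + f*w/8) = 3 + w/8 + f*w/8)
t(z, u) = -27*z (t(z, u) = -28*z + z = -27*z)
o(1781, -614)/t(2796, 1462) = (3 + (1/8)*(-614) + (1/8)*1781*(-614))/((-27*2796)) = (3 - 307/4 - 546767/4)/(-75492) = -273531/2*(-1/75492) = 91177/50328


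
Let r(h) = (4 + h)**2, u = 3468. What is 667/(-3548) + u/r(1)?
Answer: 12287789/88700 ≈ 138.53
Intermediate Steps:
667/(-3548) + u/r(1) = 667/(-3548) + 3468/((4 + 1)**2) = 667*(-1/3548) + 3468/(5**2) = -667/3548 + 3468/25 = 12287789/88700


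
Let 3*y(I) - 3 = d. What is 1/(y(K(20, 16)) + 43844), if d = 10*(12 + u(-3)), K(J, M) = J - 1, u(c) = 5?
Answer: 3/131705 ≈ 2.2778e-5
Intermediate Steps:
K(J, M) = -1 + J
d = 170 (d = 10*(12 + 5) = 10*17 = 170)
y(I) = 173/3 (y(I) = 1 + (⅓)*170 = 1 + 170/3 = 173/3)
1/(y(K(20, 16)) + 43844) = 1/(173/3 + 43844) = 1/(131705/3) = 3/131705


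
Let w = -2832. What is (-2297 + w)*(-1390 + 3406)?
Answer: -10340064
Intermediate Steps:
(-2297 + w)*(-1390 + 3406) = (-2297 - 2832)*(-1390 + 3406) = -5129*2016 = -10340064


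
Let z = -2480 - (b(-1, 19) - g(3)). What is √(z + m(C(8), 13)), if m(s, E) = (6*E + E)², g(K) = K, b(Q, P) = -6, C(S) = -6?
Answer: √5810 ≈ 76.223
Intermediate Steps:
z = -2471 (z = -2480 - (-6 - 1*3) = -2480 - (-6 - 3) = -2480 - 1*(-9) = -2480 + 9 = -2471)
m(s, E) = 49*E² (m(s, E) = (7*E)² = 49*E²)
√(z + m(C(8), 13)) = √(-2471 + 49*13²) = √(-2471 + 49*169) = √(-2471 + 8281) = √5810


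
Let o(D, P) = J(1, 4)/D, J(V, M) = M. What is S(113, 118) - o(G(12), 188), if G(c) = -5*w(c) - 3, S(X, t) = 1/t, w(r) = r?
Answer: 535/7434 ≈ 0.071967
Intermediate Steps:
G(c) = -3 - 5*c (G(c) = -5*c - 3 = -3 - 5*c)
o(D, P) = 4/D
S(113, 118) - o(G(12), 188) = 1/118 - 4/(-3 - 5*12) = 1/118 - 4/(-3 - 60) = 1/118 - 4/(-63) = 1/118 - 4*(-1)/63 = 1/118 - 1*(-4/63) = 1/118 + 4/63 = 535/7434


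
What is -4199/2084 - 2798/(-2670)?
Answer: -2690149/2782140 ≈ -0.96694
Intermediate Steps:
-4199/2084 - 2798/(-2670) = -4199*1/2084 - 2798*(-1/2670) = -4199/2084 + 1399/1335 = -2690149/2782140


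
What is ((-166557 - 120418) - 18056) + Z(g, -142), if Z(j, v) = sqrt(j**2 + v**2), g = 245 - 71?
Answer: -305031 + 2*sqrt(12610) ≈ -3.0481e+5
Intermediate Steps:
g = 174
((-166557 - 120418) - 18056) + Z(g, -142) = ((-166557 - 120418) - 18056) + sqrt(174**2 + (-142)**2) = (-286975 - 18056) + sqrt(30276 + 20164) = -305031 + sqrt(50440) = -305031 + 2*sqrt(12610)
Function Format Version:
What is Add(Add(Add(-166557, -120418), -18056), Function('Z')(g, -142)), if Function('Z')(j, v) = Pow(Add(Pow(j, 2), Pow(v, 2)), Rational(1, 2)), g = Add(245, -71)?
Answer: Add(-305031, Mul(2, Pow(12610, Rational(1, 2)))) ≈ -3.0481e+5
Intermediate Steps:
g = 174
Add(Add(Add(-166557, -120418), -18056), Function('Z')(g, -142)) = Add(Add(Add(-166557, -120418), -18056), Pow(Add(Pow(174, 2), Pow(-142, 2)), Rational(1, 2))) = Add(Add(-286975, -18056), Pow(Add(30276, 20164), Rational(1, 2))) = Add(-305031, Pow(50440, Rational(1, 2))) = Add(-305031, Mul(2, Pow(12610, Rational(1, 2))))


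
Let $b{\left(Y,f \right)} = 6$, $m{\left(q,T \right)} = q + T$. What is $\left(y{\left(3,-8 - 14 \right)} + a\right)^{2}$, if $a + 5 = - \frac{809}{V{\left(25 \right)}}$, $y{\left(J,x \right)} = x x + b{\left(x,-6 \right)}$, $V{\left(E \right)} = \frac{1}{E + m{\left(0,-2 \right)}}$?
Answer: $328406884$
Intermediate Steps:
$m{\left(q,T \right)} = T + q$
$V{\left(E \right)} = \frac{1}{-2 + E}$ ($V{\left(E \right)} = \frac{1}{E + \left(-2 + 0\right)} = \frac{1}{E - 2} = \frac{1}{-2 + E}$)
$y{\left(J,x \right)} = 6 + x^{2}$ ($y{\left(J,x \right)} = x x + 6 = x^{2} + 6 = 6 + x^{2}$)
$a = -18612$ ($a = -5 - \frac{809}{\frac{1}{-2 + 25}} = -5 - \frac{809}{\frac{1}{23}} = -5 - 809 \frac{1}{\frac{1}{23}} = -5 - 18607 = -18612$)
$\left(y{\left(3,-8 - 14 \right)} + a\right)^{2} = \left(\left(6 + \left(-8 - 14\right)^{2}\right) - 18612\right)^{2} = \left(\left(6 + \left(-22\right)^{2}\right) - 18612\right)^{2} = \left(\left(6 + 484\right) - 18612\right)^{2} = \left(490 - 18612\right)^{2} = \left(-18122\right)^{2} = 328406884$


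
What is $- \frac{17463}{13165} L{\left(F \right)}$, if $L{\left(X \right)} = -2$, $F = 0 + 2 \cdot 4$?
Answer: $\frac{34926}{13165} \approx 2.6529$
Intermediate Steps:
$F = 8$ ($F = 0 + 8 = 8$)
$- \frac{17463}{13165} L{\left(F \right)} = - \frac{17463}{13165} \left(-2\right) = \left(-17463\right) \frac{1}{13165} \left(-2\right) = \left(- \frac{17463}{13165}\right) \left(-2\right) = \frac{34926}{13165}$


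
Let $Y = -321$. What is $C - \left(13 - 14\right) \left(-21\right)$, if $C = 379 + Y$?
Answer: $37$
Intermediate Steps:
$C = 58$ ($C = 379 - 321 = 58$)
$C - \left(13 - 14\right) \left(-21\right) = 58 - \left(13 - 14\right) \left(-21\right) = 58 - \left(-1\right) \left(-21\right) = 58 - 21 = 37$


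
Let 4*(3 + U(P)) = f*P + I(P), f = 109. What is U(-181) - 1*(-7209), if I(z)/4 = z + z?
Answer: 7647/4 ≈ 1911.8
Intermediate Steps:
I(z) = 8*z (I(z) = 4*(z + z) = 4*(2*z) = 8*z)
U(P) = -3 + 117*P/4 (U(P) = -3 + (109*P + 8*P)/4 = -3 + (117*P)/4 = -3 + 117*P/4)
U(-181) - 1*(-7209) = (-3 + (117/4)*(-181)) - 1*(-7209) = (-3 - 21177/4) + 7209 = -21189/4 + 7209 = 7647/4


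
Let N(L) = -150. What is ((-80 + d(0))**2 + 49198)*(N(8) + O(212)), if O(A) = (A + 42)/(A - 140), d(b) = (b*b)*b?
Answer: -146584127/18 ≈ -8.1436e+6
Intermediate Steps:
d(b) = b**3 (d(b) = b**2*b = b**3)
O(A) = (42 + A)/(-140 + A)
((-80 + d(0))**2 + 49198)*(N(8) + O(212)) = ((-80 + 0**3)**2 + 49198)*(-150 + (42 + 212)/(-140 + 212)) = ((-80 + 0)**2 + 49198)*(-150 + 254/72) = ((-80)**2 + 49198)*(-150 + (1/72)*254) = (6400 + 49198)*(-150 + 127/36) = 55598*(-5273/36) = -146584127/18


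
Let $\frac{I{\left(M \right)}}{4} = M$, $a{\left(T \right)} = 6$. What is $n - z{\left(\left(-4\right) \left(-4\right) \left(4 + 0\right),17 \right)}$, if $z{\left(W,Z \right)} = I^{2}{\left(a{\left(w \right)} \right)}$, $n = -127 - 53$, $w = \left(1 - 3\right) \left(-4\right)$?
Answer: $-756$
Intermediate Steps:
$w = 8$ ($w = \left(-2\right) \left(-4\right) = 8$)
$n = -180$ ($n = -127 - 53 = -180$)
$I{\left(M \right)} = 4 M$
$z{\left(W,Z \right)} = 576$ ($z{\left(W,Z \right)} = \left(4 \cdot 6\right)^{2} = 24^{2} = 576$)
$n - z{\left(\left(-4\right) \left(-4\right) \left(4 + 0\right),17 \right)} = -180 - 576 = -756$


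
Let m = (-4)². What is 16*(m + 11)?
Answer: 432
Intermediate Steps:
m = 16
16*(m + 11) = 16*(16 + 11) = 16*27 = 432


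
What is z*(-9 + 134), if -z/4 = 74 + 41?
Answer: -57500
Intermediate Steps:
z = -460 (z = -4*(74 + 41) = -4*115 = -460)
z*(-9 + 134) = -460*(-9 + 134) = -460*125 = -57500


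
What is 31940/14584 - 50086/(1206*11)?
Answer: -38342273/24183918 ≈ -1.5854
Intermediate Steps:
31940/14584 - 50086/(1206*11) = 31940*(1/14584) - 50086/13266 = 7985/3646 - 50086*1/13266 = 7985/3646 - 25043/6633 = -38342273/24183918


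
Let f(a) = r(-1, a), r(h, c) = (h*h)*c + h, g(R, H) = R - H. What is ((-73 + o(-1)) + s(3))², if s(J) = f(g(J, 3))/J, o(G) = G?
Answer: 49729/9 ≈ 5525.4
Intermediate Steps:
r(h, c) = h + c*h² (r(h, c) = h²*c + h = c*h² + h = h + c*h²)
f(a) = -1 + a (f(a) = -(1 + a*(-1)) = -(1 - a) = -1 + a)
s(J) = (-4 + J)/J (s(J) = (-1 + (J - 1*3))/J = (-1 + (J - 3))/J = (-1 + (-3 + J))/J = (-4 + J)/J)
((-73 + o(-1)) + s(3))² = ((-73 - 1) + (-4 + 3)/3)² = (-74 + (⅓)*(-1))² = (-74 - ⅓)² = (-223/3)² = 49729/9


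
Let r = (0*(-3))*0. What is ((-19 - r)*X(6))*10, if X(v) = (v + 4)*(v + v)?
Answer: -22800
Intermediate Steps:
X(v) = 2*v*(4 + v) (X(v) = (4 + v)*(2*v) = 2*v*(4 + v))
r = 0 (r = 0*0 = 0)
((-19 - r)*X(6))*10 = ((-19 - 1*0)*(2*6*(4 + 6)))*10 = ((-19 + 0)*(2*6*10))*10 = -19*120*10 = -2280*10 = -22800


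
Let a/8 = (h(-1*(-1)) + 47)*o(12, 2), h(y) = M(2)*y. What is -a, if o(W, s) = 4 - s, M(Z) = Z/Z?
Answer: -768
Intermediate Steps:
M(Z) = 1
h(y) = y (h(y) = 1*y = y)
a = 768 (a = 8*((-1*(-1) + 47)*(4 - 1*2)) = 8*((1 + 47)*(4 - 2)) = 8*(48*2) = 8*96 = 768)
-a = -1*768 = -768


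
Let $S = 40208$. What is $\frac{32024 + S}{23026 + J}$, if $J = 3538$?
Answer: $\frac{18058}{6641} \approx 2.7192$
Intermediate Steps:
$\frac{32024 + S}{23026 + J} = \frac{32024 + 40208}{23026 + 3538} = \frac{72232}{26564} = 72232 \cdot \frac{1}{26564} = \frac{18058}{6641}$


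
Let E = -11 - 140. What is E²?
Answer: 22801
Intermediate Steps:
E = -151
E² = (-151)² = 22801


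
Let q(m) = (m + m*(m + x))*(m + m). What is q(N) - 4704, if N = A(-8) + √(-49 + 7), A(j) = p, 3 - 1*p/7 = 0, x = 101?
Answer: 89922 + 11130*I*√42 ≈ 89922.0 + 72131.0*I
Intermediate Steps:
p = 21 (p = 21 - 7*0 = 21 + 0 = 21)
A(j) = 21
N = 21 + I*√42 (N = 21 + √(-49 + 7) = 21 + √(-42) = 21 + I*√42 ≈ 21.0 + 6.4807*I)
q(m) = 2*m*(m + m*(101 + m)) (q(m) = (m + m*(m + 101))*(m + m) = (m + m*(101 + m))*(2*m) = 2*m*(m + m*(101 + m)))
q(N) - 4704 = 2*(21 + I*√42)²*(102 + (21 + I*√42)) - 4704 = 2*(21 + I*√42)²*(123 + I*√42) - 4704 = -4704 + 2*(21 + I*√42)²*(123 + I*√42)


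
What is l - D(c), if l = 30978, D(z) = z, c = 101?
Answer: 30877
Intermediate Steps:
l - D(c) = 30978 - 1*101 = 30978 - 101 = 30877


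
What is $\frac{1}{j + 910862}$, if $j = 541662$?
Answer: $\frac{1}{1452524} \approx 6.8846 \cdot 10^{-7}$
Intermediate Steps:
$\frac{1}{j + 910862} = \frac{1}{541662 + 910862} = \frac{1}{1452524}$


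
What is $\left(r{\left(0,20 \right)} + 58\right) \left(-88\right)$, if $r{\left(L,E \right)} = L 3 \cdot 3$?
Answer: $-5104$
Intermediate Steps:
$r{\left(L,E \right)} = 9 L$ ($r{\left(L,E \right)} = 3 L 3 = 9 L$)
$\left(r{\left(0,20 \right)} + 58\right) \left(-88\right) = \left(9 \cdot 0 + 58\right) \left(-88\right) = \left(0 + 58\right) \left(-88\right) = 58 \left(-88\right) = -5104$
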